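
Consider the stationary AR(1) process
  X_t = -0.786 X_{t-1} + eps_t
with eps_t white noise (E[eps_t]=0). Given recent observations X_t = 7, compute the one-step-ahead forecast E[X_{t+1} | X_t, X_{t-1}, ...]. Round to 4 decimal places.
E[X_{t+1} \mid \mathcal F_t] = -5.5020

For an AR(p) model X_t = c + sum_i phi_i X_{t-i} + eps_t, the
one-step-ahead conditional mean is
  E[X_{t+1} | X_t, ...] = c + sum_i phi_i X_{t+1-i}.
Substitute known values:
  E[X_{t+1} | ...] = (-0.786) * (7)
                   = -5.5020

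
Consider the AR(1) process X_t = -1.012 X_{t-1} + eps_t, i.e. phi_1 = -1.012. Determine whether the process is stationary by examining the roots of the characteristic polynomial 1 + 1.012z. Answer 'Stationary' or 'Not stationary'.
\text{Not stationary}

The AR(p) characteristic polynomial is P(z) = 1 + 1.012z.
Stationarity requires all roots to lie outside the unit circle, i.e. |z| > 1 for every root.
This is linear in z: 1 + (1.012) z = 0  =>  z = -1/(1.012) = -0.988142,  |z| = 0.988142.
Moduli of all roots: 0.9881.
All moduli strictly greater than 1? No.
Verdict: Not stationary.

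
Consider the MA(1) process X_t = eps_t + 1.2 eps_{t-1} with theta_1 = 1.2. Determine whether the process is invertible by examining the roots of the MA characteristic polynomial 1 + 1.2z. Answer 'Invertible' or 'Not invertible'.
\text{Not invertible}

The MA(q) characteristic polynomial is P(z) = 1 + 1.2z.
Invertibility requires all roots to lie outside the unit circle, i.e. |z| > 1 for every root.
This is linear in z: 1 + (1.2) z = 0  =>  z = -1/(1.2) = -0.833333,  |z| = 0.833333.
Moduli of all roots: 0.8333.
All moduli strictly greater than 1? No.
Verdict: Not invertible.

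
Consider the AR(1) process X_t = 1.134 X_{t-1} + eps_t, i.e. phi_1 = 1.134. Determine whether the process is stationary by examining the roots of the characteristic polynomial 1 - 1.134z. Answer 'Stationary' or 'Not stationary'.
\text{Not stationary}

The AR(p) characteristic polynomial is P(z) = 1 - 1.134z.
Stationarity requires all roots to lie outside the unit circle, i.e. |z| > 1 for every root.
This is linear in z: 1 + (-1.134) z = 0  =>  z = -1/(-1.134) = 0.881834,  |z| = 0.881834.
Moduli of all roots: 0.8818.
All moduli strictly greater than 1? No.
Verdict: Not stationary.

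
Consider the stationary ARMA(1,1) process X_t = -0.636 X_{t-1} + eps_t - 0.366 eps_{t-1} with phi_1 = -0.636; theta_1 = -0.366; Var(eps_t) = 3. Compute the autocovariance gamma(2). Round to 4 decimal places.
\gamma(2) = 3.9577

Multiply the model equation by X_{t-k} and take expectations. With theta_0 = psi_0 = 1 and psi_j the MA(infinity) weights, this gives
  gamma(k) - sum_i phi_i gamma(k-i) = c_k,
  c_k = sigma^2 * sum_{j=k..q} theta_j psi_{j-k}   (c_k = 0 for k > q),
using gamma(-m) = gamma(m).
psi-weights needed (psi_j = theta_j + sum_i phi_i psi_{j-i}):
  psi_1 = theta_1 + phi_1 = -0.366 + (-0.636) = -1.002
Right-hand sides:
  c_0 = sigma^2 (1 + theta_1 psi_1) = 3 * (1 + (-0.366)(-1.002)) = 3 * 1.366732 = 4.100196
  c_1 = sigma^2 theta_1 = 3 * (-0.366) = -1.098
  c_2 = 0
Equations for k = 0 and k = 1 (AR order 1):
  gamma(0) = phi_1 gamma(1) + c_0
  gamma(1) = phi_1 gamma(0) + c_1
Substituting the second into the first: gamma(0) (1 - phi_1^2) = c_0 + phi_1 c_1, so
  gamma(0) = (c_0 + phi_1 c_1) / (1 - phi_1^2) = (4.100196 + (-0.636)(-1.098)) / (1 - (-0.636)^2) = 4.798524 / 0.595504 = 8.057921.
  gamma(1) = phi_1 gamma(0) + c_1 = (-0.636)(8.057921) + (-1.098) = -6.222838.
For k = 2 (> q): gamma(2) = phi_1 gamma(1) = (-0.636)(-6.222838) = 3.957725.
Therefore gamma(2) = 3.9577 (to 4 decimal places).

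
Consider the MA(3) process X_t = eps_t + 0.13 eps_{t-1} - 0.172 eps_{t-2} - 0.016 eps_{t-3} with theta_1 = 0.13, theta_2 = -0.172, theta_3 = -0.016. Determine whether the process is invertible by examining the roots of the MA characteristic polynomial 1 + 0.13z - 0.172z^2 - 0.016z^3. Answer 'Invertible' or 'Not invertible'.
\text{Invertible}

The MA(q) characteristic polynomial is P(z) = 1 + 0.13z - 0.172z^2 - 0.016z^3.
Invertibility requires all roots to lie outside the unit circle, i.e. |z| > 1 for every root.
Degree 3: look for a simple real root z0 first, then factor out (1 - z/z0) and solve the remaining quadratic.
Testing z0 = 2.5: P(2.5) = 1 + (0.13)(2.5) + (-0.172)(2.5)^2 + (-0.016)(2.5)^3
  = 1 + (0.325) + (-1.075) + (-0.25) = 0.  So z_0 = 2.5 is a root, |z_0| = 2.5.
Divide out the factor (1 - 0.4 z) = (1 - z/z0) (since 1/z0 = 0.4):
  P(z) = (1 - 0.4 z)(1 + (0.53) z + (0.04) z^2)
  [check: z-coef 0.53 - (0.4) = 0.13; z^2-coef 0.04 - (0.4)(0.53) = -0.172; z^3-coef -(0.4)(0.04) = -0.016.]
Remaining roots from the quadratic factor 1 + (0.53) z + (0.04) z^2:
  Set 1 + (0.53) z + (0.04) z^2 = 0, i.e. a z^2 + b z + c = 0 with a = 0.04, b = 0.53, c = 1.
  Discriminant D = b^2 - 4ac = (0.53)^2 - 4*(0.04)*1 = 0.2809 - (0.16) = 0.1209.
  D >= 0, so the roots are real: z = (-b +/- sqrt(D)) / (2a) = (-0.53 +/- 0.347707) / (0.08).
    z_1 = (-0.53 + 0.347707) / (0.08) = -2.2787,   |z_1| = 2.2787.
    z_2 = (-0.53 - 0.347707) / (0.08) = -10.9713,   |z_2| = 10.9713.
Moduli of all roots: 2.5000, 2.2787, 10.9713.
All moduli strictly greater than 1? Yes.
Verdict: Invertible.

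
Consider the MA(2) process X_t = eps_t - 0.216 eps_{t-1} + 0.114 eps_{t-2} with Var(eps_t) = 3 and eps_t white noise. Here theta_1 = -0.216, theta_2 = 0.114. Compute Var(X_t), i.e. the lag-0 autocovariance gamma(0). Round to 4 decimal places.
\gamma(0) = 3.1790

For an MA(q) process X_t = eps_t + sum_i theta_i eps_{t-i} with
Var(eps_t) = sigma^2, the variance is
  gamma(0) = sigma^2 * (1 + sum_i theta_i^2).
  sum_i theta_i^2 = (-0.216)^2 + (0.114)^2 = 0.046656 + 0.012996 = 0.059652.
  gamma(0) = 3 * (1 + 0.059652) = 3 * 1.059652 = 3.178956, which rounds to 3.1790.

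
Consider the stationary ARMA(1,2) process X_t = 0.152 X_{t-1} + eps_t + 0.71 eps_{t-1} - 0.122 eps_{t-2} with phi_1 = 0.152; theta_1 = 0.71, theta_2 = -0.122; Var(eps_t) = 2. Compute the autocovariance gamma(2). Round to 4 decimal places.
\gamma(2) = 0.0204

Multiply the model equation by X_{t-k} and take expectations. With theta_0 = psi_0 = 1 and psi_j the MA(infinity) weights, this gives
  gamma(k) - sum_i phi_i gamma(k-i) = c_k,
  c_k = sigma^2 * sum_{j=k..q} theta_j psi_{j-k}   (c_k = 0 for k > q),
using gamma(-m) = gamma(m).
psi-weights needed (psi_j = theta_j + sum_i phi_i psi_{j-i}):
  psi_1 = theta_1 + phi_1 = 0.71 + (0.152) = 0.862
  psi_2 = theta_2 + phi_1 psi_1 = -0.122 + (0.152)(0.862) = 0.009024
Right-hand sides:
  c_0 = sigma^2 (1 + theta_1 psi_1 + theta_2 psi_2) = 2 * (1 + (0.71)(0.862) + (-0.122)(0.009024)) = 2 * 1.610919 = 3.221838
  c_1 = sigma^2 (theta_1 + theta_2 psi_1) = 2 * (0.71 + (-0.122)(0.862)) = 1.209672
  c_2 = sigma^2 theta_2 = 2 * (-0.122) = -0.244
Equations for k = 0 and k = 1 (AR order 1):
  gamma(0) = phi_1 gamma(1) + c_0
  gamma(1) = phi_1 gamma(0) + c_1
Substituting the second into the first: gamma(0) (1 - phi_1^2) = c_0 + phi_1 c_1, so
  gamma(0) = (c_0 + phi_1 c_1) / (1 - phi_1^2) = (3.221838 + (0.152)(1.209672)) / (1 - (0.152)^2) = 3.405708 / 0.976896 = 3.486255.
  gamma(1) = phi_1 gamma(0) + c_1 = (0.152)(3.486255) + (1.209672) = 1.739583.
For k = 2: gamma(2) = phi_1 gamma(1) + c_2
  = (0.152)(1.739583) + (-0.244) = 0.020417.
Therefore gamma(2) = 0.0204 (to 4 decimal places).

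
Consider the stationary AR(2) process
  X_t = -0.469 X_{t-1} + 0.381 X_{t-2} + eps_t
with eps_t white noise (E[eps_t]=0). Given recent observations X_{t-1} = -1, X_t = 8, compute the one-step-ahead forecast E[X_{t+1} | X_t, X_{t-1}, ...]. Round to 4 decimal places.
E[X_{t+1} \mid \mathcal F_t] = -4.1330

For an AR(p) model X_t = c + sum_i phi_i X_{t-i} + eps_t, the
one-step-ahead conditional mean is
  E[X_{t+1} | X_t, ...] = c + sum_i phi_i X_{t+1-i}.
Substitute known values:
  E[X_{t+1} | ...] = (-0.469) * (8) + (0.381) * (-1)
                   = -4.1330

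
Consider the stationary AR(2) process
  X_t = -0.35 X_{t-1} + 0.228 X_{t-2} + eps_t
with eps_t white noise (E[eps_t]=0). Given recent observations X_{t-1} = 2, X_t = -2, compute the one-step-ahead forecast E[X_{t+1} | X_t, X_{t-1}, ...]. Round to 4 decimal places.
E[X_{t+1} \mid \mathcal F_t] = 1.1560

For an AR(p) model X_t = c + sum_i phi_i X_{t-i} + eps_t, the
one-step-ahead conditional mean is
  E[X_{t+1} | X_t, ...] = c + sum_i phi_i X_{t+1-i}.
Substitute known values:
  E[X_{t+1} | ...] = (-0.35) * (-2) + (0.228) * (2)
                   = 1.1560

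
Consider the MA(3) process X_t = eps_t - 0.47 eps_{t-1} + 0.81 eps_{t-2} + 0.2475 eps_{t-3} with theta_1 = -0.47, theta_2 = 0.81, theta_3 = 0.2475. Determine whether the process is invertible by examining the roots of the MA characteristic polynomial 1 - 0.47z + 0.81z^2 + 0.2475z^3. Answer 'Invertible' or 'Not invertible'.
\text{Invertible}

The MA(q) characteristic polynomial is P(z) = 1 - 0.47z + 0.81z^2 + 0.2475z^3.
Invertibility requires all roots to lie outside the unit circle, i.e. |z| > 1 for every root.
Degree 3: look for a simple real root z0 first, then factor out (1 - z/z0) and solve the remaining quadratic.
Testing z0 = -4: P(-4) = 1 + (-0.47)(-4) + (0.81)(-4)^2 + (0.2475)(-4)^3
  = 1 + (1.88) + (12.96) + (-15.84) = 0.  So z_0 = -4 is a root, |z_0| = 4.
Divide out the factor (1 + 0.25 z) = (1 - z/z0) (since 1/z0 = -0.25):
  P(z) = (1 + 0.25 z)(1 + (-0.72) z + (0.99) z^2)
  [check: z-coef -0.72 - (-0.25) = -0.47; z^2-coef 0.99 - (-0.25)(-0.72) = 0.81; z^3-coef -(-0.25)(0.99) = 0.2475.]
Remaining roots from the quadratic factor 1 + (-0.72) z + (0.99) z^2:
  Set 1 + (-0.72) z + (0.99) z^2 = 0, i.e. a z^2 + b z + c = 0 with a = 0.99, b = -0.72, c = 1.
  Discriminant D = b^2 - 4ac = (-0.72)^2 - 4*(0.99)*1 = 0.5184 - (3.96) = -3.4416.
  D < 0, so the roots are the complex-conjugate pair z = (-b +/- i sqrt(-D)) / (2a) = 0.3636 +/- 0.9369i.
  For a conjugate pair |z|^2 = z * conj(z) = (product of roots) = c/a = 1/(0.99) = 1.010101, so |z| = sqrt(1.010101) = 1.005 for both roots.
Moduli of all roots: 4.0000, 1.0050, 1.0050.
All moduli strictly greater than 1? Yes.
Verdict: Invertible.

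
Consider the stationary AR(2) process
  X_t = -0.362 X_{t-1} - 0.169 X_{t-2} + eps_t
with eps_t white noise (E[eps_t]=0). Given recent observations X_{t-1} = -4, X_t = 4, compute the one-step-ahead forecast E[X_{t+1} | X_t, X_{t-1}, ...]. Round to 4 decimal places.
E[X_{t+1} \mid \mathcal F_t] = -0.7720

For an AR(p) model X_t = c + sum_i phi_i X_{t-i} + eps_t, the
one-step-ahead conditional mean is
  E[X_{t+1} | X_t, ...] = c + sum_i phi_i X_{t+1-i}.
Substitute known values:
  E[X_{t+1} | ...] = (-0.362) * (4) + (-0.169) * (-4)
                   = -0.7720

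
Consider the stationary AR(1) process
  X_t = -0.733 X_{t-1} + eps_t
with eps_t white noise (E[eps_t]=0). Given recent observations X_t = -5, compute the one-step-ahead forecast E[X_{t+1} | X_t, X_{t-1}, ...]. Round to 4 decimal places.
E[X_{t+1} \mid \mathcal F_t] = 3.6650

For an AR(p) model X_t = c + sum_i phi_i X_{t-i} + eps_t, the
one-step-ahead conditional mean is
  E[X_{t+1} | X_t, ...] = c + sum_i phi_i X_{t+1-i}.
Substitute known values:
  E[X_{t+1} | ...] = (-0.733) * (-5)
                   = 3.6650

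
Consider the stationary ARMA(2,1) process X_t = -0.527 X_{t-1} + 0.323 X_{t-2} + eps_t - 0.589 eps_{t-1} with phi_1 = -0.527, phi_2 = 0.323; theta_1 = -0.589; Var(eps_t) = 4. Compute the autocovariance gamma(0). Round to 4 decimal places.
\gamma(0) = 25.6585

Multiply the model equation by X_{t-k} and take expectations. With theta_0 = psi_0 = 1 and psi_j the MA(infinity) weights, this gives
  gamma(k) - sum_i phi_i gamma(k-i) = c_k,
  c_k = sigma^2 * sum_{j=k..q} theta_j psi_{j-k}   (c_k = 0 for k > q),
using gamma(-m) = gamma(m).
psi-weights needed (psi_j = theta_j + sum_i phi_i psi_{j-i}):
  psi_1 = theta_1 + phi_1 = -0.589 + (-0.527) = -1.116
Right-hand sides:
  c_0 = sigma^2 (1 + theta_1 psi_1) = 4 * (1 + (-0.589)(-1.116)) = 4 * 1.657324 = 6.629296
  c_1 = sigma^2 theta_1 = 4 * (-0.589) = -2.356
  c_2 = 0
Equations for k = 0, 1, 2 (AR order 2, c_2 = 0):
  (E0) gamma(0) = phi_1 gamma(1) + phi_2 gamma(2) + c_0
  (E1) gamma(1) = phi_1 gamma(0) + phi_2 gamma(1) + c_1
  (E2) gamma(2) = phi_1 gamma(1) + phi_2 gamma(0)
From (E1): gamma(1) = A gamma(0) + B with
  A = phi_1 / (1 - phi_2) = -0.527 / 0.677 = -0.778434,   B = c_1 / (1 - phi_2) = -2.356 / 0.677 = -3.480059.
Insert (E2) into (E0): gamma(0) (1 - phi_2^2) = phi_1 (1 + phi_2) gamma(1) + c_0.
  phi_1 (1 + phi_2) = (-0.527)(1.323) = -0.697221,   1 - phi_2^2 = 0.895671.
Replace gamma(1) by A gamma(0) + B and collect gamma(0):
  gamma(0) [0.895671 - (-0.697221)(-0.778434)] = (-0.697221)(-3.480059) + 6.629296
  gamma(0) * 0.35293 = 9.055666
  gamma(0) = 9.055666 / 0.35293 = 25.658513.
Therefore gamma(0) = 25.6585 (to 4 decimal places).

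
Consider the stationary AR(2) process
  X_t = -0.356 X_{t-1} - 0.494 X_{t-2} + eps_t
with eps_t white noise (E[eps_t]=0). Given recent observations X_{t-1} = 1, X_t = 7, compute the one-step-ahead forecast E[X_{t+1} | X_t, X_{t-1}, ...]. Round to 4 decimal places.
E[X_{t+1} \mid \mathcal F_t] = -2.9860

For an AR(p) model X_t = c + sum_i phi_i X_{t-i} + eps_t, the
one-step-ahead conditional mean is
  E[X_{t+1} | X_t, ...] = c + sum_i phi_i X_{t+1-i}.
Substitute known values:
  E[X_{t+1} | ...] = (-0.356) * (7) + (-0.494) * (1)
                   = -2.9860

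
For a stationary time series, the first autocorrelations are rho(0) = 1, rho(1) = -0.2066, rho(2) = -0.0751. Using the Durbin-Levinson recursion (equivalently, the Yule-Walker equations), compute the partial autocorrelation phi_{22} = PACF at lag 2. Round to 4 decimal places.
\phi_{22} = -0.1230

The PACF at lag k is phi_{kk}, the last component of the solution
to the Yule-Walker system G_k phi = r_k where
  (G_k)_{ij} = rho(|i - j|), (r_k)_i = rho(i), i,j = 1..k.
Equivalently, Durbin-Levinson gives phi_{kk} iteratively:
  phi_{11} = rho(1)
  phi_{kk} = [rho(k) - sum_{j=1..k-1} phi_{k-1,j} rho(k-j)]
            / [1 - sum_{j=1..k-1} phi_{k-1,j} rho(j)],
  phi_{k,j} = phi_{k-1,j} - phi_{kk} phi_{k-1,k-j},  j = 1..k-1.
Step k = 1:
  phi_11 = rho(1) = -0.2066.
Step k = 2:
  phi_22 = [rho(2) - phi_11 rho(1)] / [1 - phi_11 rho(1)] = [-0.0751 - (-0.2066)(-0.2066)] / [1 - (-0.2066)(-0.2066)]
         = -0.11778356 / 0.95731644 = -0.123.
Therefore phi_{22} = -0.1230.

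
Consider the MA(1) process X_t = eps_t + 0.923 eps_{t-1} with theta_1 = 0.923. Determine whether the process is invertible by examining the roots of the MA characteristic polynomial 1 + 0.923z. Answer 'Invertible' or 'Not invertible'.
\text{Invertible}

The MA(q) characteristic polynomial is P(z) = 1 + 0.923z.
Invertibility requires all roots to lie outside the unit circle, i.e. |z| > 1 for every root.
This is linear in z: 1 + (0.923) z = 0  =>  z = -1/(0.923) = -1.083424,  |z| = 1.083424.
Moduli of all roots: 1.0834.
All moduli strictly greater than 1? Yes.
Verdict: Invertible.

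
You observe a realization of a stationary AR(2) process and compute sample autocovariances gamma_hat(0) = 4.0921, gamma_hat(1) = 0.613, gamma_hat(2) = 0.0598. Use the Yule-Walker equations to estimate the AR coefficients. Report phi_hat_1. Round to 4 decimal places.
\hat\phi_{1} = 0.1510

The Yule-Walker equations for an AR(p) process read, in matrix form,
  Gamma_p phi = r_p,   with   (Gamma_p)_{ij} = gamma(|i - j|),
                       (r_p)_i = gamma(i),   i,j = 1..p.
Substitute the sample gammas (Toeplitz matrix and right-hand side of size 2):
  Gamma_p = [[4.0921, 0.613], [0.613, 4.0921]]
  r_p     = [0.613, 0.0598]
Written out:
  4.0921 phi_1 + 0.613 phi_2 = 0.613
  0.613 phi_1 + 4.0921 phi_2 = 0.0598
Solve by Cramer's rule:
  det = gamma(0)^2 - gamma(1)^2 = (4.0921)^2 - (0.613)^2 = 16.74528241 - 0.375769 = 16.36951341
  phi_hat_1 = [gamma(1) gamma(0) - gamma(1) gamma(2)] / det = [(0.613)(4.0921) - (0.613)(0.0598)] / 16.36951341 = 2.4717999 / 16.36951341 = 0.151
  phi_hat_2 = [gamma(0) gamma(2) - gamma(1)^2] / det = [(4.0921)(0.0598) - (0.613)^2] / 16.36951341 = -0.13106142 / 16.36951341 = -0.008
So phi_hat = [0.1510, -0.0080].
Therefore phi_hat_1 = 0.1510.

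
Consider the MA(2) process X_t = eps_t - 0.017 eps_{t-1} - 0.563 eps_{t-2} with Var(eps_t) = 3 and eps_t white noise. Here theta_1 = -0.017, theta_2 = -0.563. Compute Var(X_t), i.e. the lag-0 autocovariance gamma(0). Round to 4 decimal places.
\gamma(0) = 3.9518

For an MA(q) process X_t = eps_t + sum_i theta_i eps_{t-i} with
Var(eps_t) = sigma^2, the variance is
  gamma(0) = sigma^2 * (1 + sum_i theta_i^2).
  sum_i theta_i^2 = (-0.017)^2 + (-0.563)^2 = 0.000289 + 0.316969 = 0.317258.
  gamma(0) = 3 * (1 + 0.317258) = 3 * 1.317258 = 3.951774, which rounds to 3.9518.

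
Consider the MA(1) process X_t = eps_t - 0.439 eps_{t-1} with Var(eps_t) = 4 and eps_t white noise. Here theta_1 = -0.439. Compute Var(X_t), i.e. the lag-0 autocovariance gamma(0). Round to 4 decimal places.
\gamma(0) = 4.7709

For an MA(q) process X_t = eps_t + sum_i theta_i eps_{t-i} with
Var(eps_t) = sigma^2, the variance is
  gamma(0) = sigma^2 * (1 + sum_i theta_i^2).
  sum_i theta_i^2 = (-0.439)^2 = 0.192721.
  gamma(0) = 4 * (1 + 0.192721) = 4 * 1.192721 = 4.770884, which rounds to 4.7709.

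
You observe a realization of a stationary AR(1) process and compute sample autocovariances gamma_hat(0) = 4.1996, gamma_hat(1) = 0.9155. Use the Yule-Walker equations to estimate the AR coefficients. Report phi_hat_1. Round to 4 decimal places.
\hat\phi_{1} = 0.2180

The Yule-Walker equations for an AR(p) process read, in matrix form,
  Gamma_p phi = r_p,   with   (Gamma_p)_{ij} = gamma(|i - j|),
                       (r_p)_i = gamma(i),   i,j = 1..p.
Substitute the sample gammas (Toeplitz matrix and right-hand side of size 1):
  Gamma_p = [[4.1996]]
  r_p     = [0.9155]
With p = 1 this is the single equation gamma(0) phi_1 = gamma(1):
  phi_hat_1 = gamma(1) / gamma(0) = 0.9155 / 4.1996 = 0.2180.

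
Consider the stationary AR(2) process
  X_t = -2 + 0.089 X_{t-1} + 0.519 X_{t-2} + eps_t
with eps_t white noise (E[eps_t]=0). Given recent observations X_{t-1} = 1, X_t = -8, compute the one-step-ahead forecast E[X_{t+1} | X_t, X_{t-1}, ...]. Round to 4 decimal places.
E[X_{t+1} \mid \mathcal F_t] = -2.1930

For an AR(p) model X_t = c + sum_i phi_i X_{t-i} + eps_t, the
one-step-ahead conditional mean is
  E[X_{t+1} | X_t, ...] = c + sum_i phi_i X_{t+1-i}.
Substitute known values:
  E[X_{t+1} | ...] = -2 + (0.089) * (-8) + (0.519) * (1)
                   = -2.1930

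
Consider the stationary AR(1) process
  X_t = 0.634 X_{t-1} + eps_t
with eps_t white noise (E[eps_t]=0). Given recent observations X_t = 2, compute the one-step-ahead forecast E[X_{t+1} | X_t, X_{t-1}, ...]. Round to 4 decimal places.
E[X_{t+1} \mid \mathcal F_t] = 1.2680

For an AR(p) model X_t = c + sum_i phi_i X_{t-i} + eps_t, the
one-step-ahead conditional mean is
  E[X_{t+1} | X_t, ...] = c + sum_i phi_i X_{t+1-i}.
Substitute known values:
  E[X_{t+1} | ...] = (0.634) * (2)
                   = 1.2680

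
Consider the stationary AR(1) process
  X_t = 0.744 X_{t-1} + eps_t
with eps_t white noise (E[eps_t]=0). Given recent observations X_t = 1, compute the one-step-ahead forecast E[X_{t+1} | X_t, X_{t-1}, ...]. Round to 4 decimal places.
E[X_{t+1} \mid \mathcal F_t] = 0.7440

For an AR(p) model X_t = c + sum_i phi_i X_{t-i} + eps_t, the
one-step-ahead conditional mean is
  E[X_{t+1} | X_t, ...] = c + sum_i phi_i X_{t+1-i}.
Substitute known values:
  E[X_{t+1} | ...] = (0.744) * (1)
                   = 0.7440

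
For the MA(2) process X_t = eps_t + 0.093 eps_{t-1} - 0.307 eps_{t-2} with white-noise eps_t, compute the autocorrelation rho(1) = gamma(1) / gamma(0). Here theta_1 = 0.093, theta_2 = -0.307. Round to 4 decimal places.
\rho(1) = 0.0584

For an MA(q) process with theta_0 = 1, the autocovariance is
  gamma(k) = sigma^2 * sum_{i=0..q-k} theta_i * theta_{i+k},
and rho(k) = gamma(k) / gamma(0). Sigma^2 cancels.
  numerator   = (1)*(0.093) + (0.093)*(-0.307) = 0.064449.
  denominator = (1)^2 + (0.093)^2 + (-0.307)^2 = 1.102898.
  rho(1) = 0.064449 / 1.102898 = 0.0584.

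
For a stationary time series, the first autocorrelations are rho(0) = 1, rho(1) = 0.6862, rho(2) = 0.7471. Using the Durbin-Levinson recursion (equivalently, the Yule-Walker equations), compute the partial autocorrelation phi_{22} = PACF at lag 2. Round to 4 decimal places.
\phi_{22} = 0.5220

The PACF at lag k is phi_{kk}, the last component of the solution
to the Yule-Walker system G_k phi = r_k where
  (G_k)_{ij} = rho(|i - j|), (r_k)_i = rho(i), i,j = 1..k.
Equivalently, Durbin-Levinson gives phi_{kk} iteratively:
  phi_{11} = rho(1)
  phi_{kk} = [rho(k) - sum_{j=1..k-1} phi_{k-1,j} rho(k-j)]
            / [1 - sum_{j=1..k-1} phi_{k-1,j} rho(j)],
  phi_{k,j} = phi_{k-1,j} - phi_{kk} phi_{k-1,k-j},  j = 1..k-1.
Step k = 1:
  phi_11 = rho(1) = 0.6862.
Step k = 2:
  phi_22 = [rho(2) - phi_11 rho(1)] / [1 - phi_11 rho(1)] = [0.7471 - (0.6862)(0.6862)] / [1 - (0.6862)(0.6862)]
         = 0.27622956 / 0.52912956 = 0.522.
Therefore phi_{22} = 0.5220.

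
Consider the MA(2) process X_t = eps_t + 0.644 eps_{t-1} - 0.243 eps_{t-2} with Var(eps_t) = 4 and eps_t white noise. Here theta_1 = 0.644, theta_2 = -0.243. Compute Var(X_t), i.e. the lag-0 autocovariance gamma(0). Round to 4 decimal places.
\gamma(0) = 5.8951

For an MA(q) process X_t = eps_t + sum_i theta_i eps_{t-i} with
Var(eps_t) = sigma^2, the variance is
  gamma(0) = sigma^2 * (1 + sum_i theta_i^2).
  sum_i theta_i^2 = (0.644)^2 + (-0.243)^2 = 0.414736 + 0.059049 = 0.473785.
  gamma(0) = 4 * (1 + 0.473785) = 4 * 1.473785 = 5.89514, which rounds to 5.8951.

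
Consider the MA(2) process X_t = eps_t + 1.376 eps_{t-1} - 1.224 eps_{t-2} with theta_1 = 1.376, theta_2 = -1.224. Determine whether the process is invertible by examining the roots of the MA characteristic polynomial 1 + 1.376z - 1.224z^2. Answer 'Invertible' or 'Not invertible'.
\text{Not invertible}

The MA(q) characteristic polynomial is P(z) = 1 + 1.376z - 1.224z^2.
Invertibility requires all roots to lie outside the unit circle, i.e. |z| > 1 for every root.
Set 1 + (1.376) z + (-1.224) z^2 = 0, i.e. a z^2 + b z + c = 0 with a = -1.224, b = 1.376, c = 1.
Discriminant D = b^2 - 4ac = (1.376)^2 - 4*(-1.224)*1 = 1.893376 - (-4.896) = 6.789376.
D >= 0, so the roots are real: z = (-b +/- sqrt(D)) / (2a) = (-1.376 +/- 2.605643) / (-2.448).
  z_1 = (-1.376 + 2.605643) / (-2.448) = -0.5023,   |z_1| = 0.5023.
  z_2 = (-1.376 - 2.605643) / (-2.448) = 1.6265,   |z_2| = 1.6265.
Moduli of all roots: 0.5023, 1.6265.
All moduli strictly greater than 1? No.
Verdict: Not invertible.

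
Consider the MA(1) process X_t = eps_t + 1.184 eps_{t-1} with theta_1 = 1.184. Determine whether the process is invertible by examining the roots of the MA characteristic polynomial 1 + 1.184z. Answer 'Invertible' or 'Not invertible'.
\text{Not invertible}

The MA(q) characteristic polynomial is P(z) = 1 + 1.184z.
Invertibility requires all roots to lie outside the unit circle, i.e. |z| > 1 for every root.
This is linear in z: 1 + (1.184) z = 0  =>  z = -1/(1.184) = -0.844595,  |z| = 0.844595.
Moduli of all roots: 0.8446.
All moduli strictly greater than 1? No.
Verdict: Not invertible.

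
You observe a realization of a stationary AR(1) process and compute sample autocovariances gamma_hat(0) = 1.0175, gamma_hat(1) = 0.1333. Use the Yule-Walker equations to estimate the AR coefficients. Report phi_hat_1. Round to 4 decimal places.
\hat\phi_{1} = 0.1310

The Yule-Walker equations for an AR(p) process read, in matrix form,
  Gamma_p phi = r_p,   with   (Gamma_p)_{ij} = gamma(|i - j|),
                       (r_p)_i = gamma(i),   i,j = 1..p.
Substitute the sample gammas (Toeplitz matrix and right-hand side of size 1):
  Gamma_p = [[1.0175]]
  r_p     = [0.1333]
With p = 1 this is the single equation gamma(0) phi_1 = gamma(1):
  phi_hat_1 = gamma(1) / gamma(0) = 0.1333 / 1.0175 = 0.1310.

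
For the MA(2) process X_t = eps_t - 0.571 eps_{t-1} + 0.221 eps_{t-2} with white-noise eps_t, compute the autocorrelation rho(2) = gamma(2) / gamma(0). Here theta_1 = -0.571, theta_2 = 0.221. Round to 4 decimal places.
\rho(2) = 0.1607

For an MA(q) process with theta_0 = 1, the autocovariance is
  gamma(k) = sigma^2 * sum_{i=0..q-k} theta_i * theta_{i+k},
and rho(k) = gamma(k) / gamma(0). Sigma^2 cancels.
  numerator   = (1)*(0.221) = 0.221.
  denominator = (1)^2 + (-0.571)^2 + (0.221)^2 = 1.374882.
  rho(2) = 0.221 / 1.374882 = 0.1607.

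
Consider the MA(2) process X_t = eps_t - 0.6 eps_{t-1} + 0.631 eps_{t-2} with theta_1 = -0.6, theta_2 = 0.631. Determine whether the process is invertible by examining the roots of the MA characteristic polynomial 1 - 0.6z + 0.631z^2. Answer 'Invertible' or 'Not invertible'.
\text{Invertible}

The MA(q) characteristic polynomial is P(z) = 1 - 0.6z + 0.631z^2.
Invertibility requires all roots to lie outside the unit circle, i.e. |z| > 1 for every root.
Set 1 + (-0.6) z + (0.631) z^2 = 0, i.e. a z^2 + b z + c = 0 with a = 0.631, b = -0.6, c = 1.
Discriminant D = b^2 - 4ac = (-0.6)^2 - 4*(0.631)*1 = 0.36 - (2.524) = -2.164.
D < 0, so the roots are the complex-conjugate pair z = (-b +/- i sqrt(-D)) / (2a) = 0.4754 +/- 1.1657i.
For a conjugate pair |z|^2 = z * conj(z) = (product of roots) = c/a = 1/(0.631) = 1.584786, so |z| = sqrt(1.584786) = 1.2589 for both roots.
Moduli of all roots: 1.2589, 1.2589.
All moduli strictly greater than 1? Yes.
Verdict: Invertible.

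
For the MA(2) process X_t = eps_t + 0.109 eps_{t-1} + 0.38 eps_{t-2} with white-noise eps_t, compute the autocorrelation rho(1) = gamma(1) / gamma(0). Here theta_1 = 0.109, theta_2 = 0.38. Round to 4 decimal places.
\rho(1) = 0.1301

For an MA(q) process with theta_0 = 1, the autocovariance is
  gamma(k) = sigma^2 * sum_{i=0..q-k} theta_i * theta_{i+k},
and rho(k) = gamma(k) / gamma(0). Sigma^2 cancels.
  numerator   = (1)*(0.109) + (0.109)*(0.38) = 0.15042.
  denominator = (1)^2 + (0.109)^2 + (0.38)^2 = 1.156281.
  rho(1) = 0.15042 / 1.156281 = 0.1301.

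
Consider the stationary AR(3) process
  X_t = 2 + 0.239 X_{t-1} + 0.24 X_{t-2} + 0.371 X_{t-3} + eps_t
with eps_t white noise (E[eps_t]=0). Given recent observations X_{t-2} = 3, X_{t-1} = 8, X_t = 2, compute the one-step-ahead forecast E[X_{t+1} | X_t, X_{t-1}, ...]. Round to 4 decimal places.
E[X_{t+1} \mid \mathcal F_t] = 5.5110

For an AR(p) model X_t = c + sum_i phi_i X_{t-i} + eps_t, the
one-step-ahead conditional mean is
  E[X_{t+1} | X_t, ...] = c + sum_i phi_i X_{t+1-i}.
Substitute known values:
  E[X_{t+1} | ...] = 2 + (0.239) * (2) + (0.24) * (8) + (0.371) * (3)
                   = 5.5110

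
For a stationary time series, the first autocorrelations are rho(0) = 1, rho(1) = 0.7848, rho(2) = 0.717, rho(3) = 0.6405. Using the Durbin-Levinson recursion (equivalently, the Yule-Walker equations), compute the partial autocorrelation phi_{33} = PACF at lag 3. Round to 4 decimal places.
\phi_{33} = 0.0541

The PACF at lag k is phi_{kk}, the last component of the solution
to the Yule-Walker system G_k phi = r_k where
  (G_k)_{ij} = rho(|i - j|), (r_k)_i = rho(i), i,j = 1..k.
Equivalently, Durbin-Levinson gives phi_{kk} iteratively:
  phi_{11} = rho(1)
  phi_{kk} = [rho(k) - sum_{j=1..k-1} phi_{k-1,j} rho(k-j)]
            / [1 - sum_{j=1..k-1} phi_{k-1,j} rho(j)],
  phi_{k,j} = phi_{k-1,j} - phi_{kk} phi_{k-1,k-j},  j = 1..k-1.
Step k = 1:
  phi_11 = rho(1) = 0.7848.
Step k = 2:
  phi_22 = [rho(2) - phi_11 rho(1)] / [1 - phi_11 rho(1)] = [0.717 - (0.7848)(0.7848)] / [1 - (0.7848)(0.7848)]
         = 0.10108896 / 0.38408896 = 0.263192.
  Update: phi_21 = phi_11 - phi_22 phi_11 = 0.7848 - (0.263192)(0.7848) = 0.578247.
Step k = 3:
  phi_33 = [rho(3) - phi_21 rho(2) - phi_22 rho(1)] / [1 - phi_21 rho(1) - phi_22 rho(2)]
    numerator   = 0.6405 - (0.578247)(0.717) - (0.263192)(0.7848) = 0.01934398
    denominator = 1 - (0.578247)(0.7848) - (0.263192)(0.717) = 0.3574832
  phi_33 = 0.01934398 / 0.3574832 = 0.0541.
Therefore phi_{33} = 0.0541.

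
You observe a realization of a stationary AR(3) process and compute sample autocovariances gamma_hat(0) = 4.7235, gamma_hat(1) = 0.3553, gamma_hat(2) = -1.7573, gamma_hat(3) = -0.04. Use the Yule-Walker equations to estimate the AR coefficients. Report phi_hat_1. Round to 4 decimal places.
\hat\phi_{1} = 0.1300

The Yule-Walker equations for an AR(p) process read, in matrix form,
  Gamma_p phi = r_p,   with   (Gamma_p)_{ij} = gamma(|i - j|),
                       (r_p)_i = gamma(i),   i,j = 1..p.
Substitute the sample gammas (Toeplitz matrix and right-hand side of size 3):
  Gamma_p = [[4.7235, 0.3553, -1.7573], [0.3553, 4.7235, 0.3553], [-1.7573, 0.3553, 4.7235]]
  r_p     = [0.3553, -1.7573, -0.04]
Written out (R1..R3):
  (R1) 4.7235 phi_1 + 0.3553 phi_2 - 1.7573 phi_3 = 0.3553
  (R2) 0.3553 phi_1 + 4.7235 phi_2 + 0.3553 phi_3 = -1.7573
  (R3) -1.7573 phi_1 + 0.3553 phi_2 + 4.7235 phi_3 = -0.04
Gaussian elimination:
  R2 <- R2 - (0.3553/4.7235) R1 = R2 - (0.07522) R1:  4.696774 phi_2 + 0.487483 phi_3 = -1.784026
  R3 <- R3 - (-1.7573/4.7235) R1 = R3 - (-0.372033) R1:  0.487483 phi_2 + 4.069726 phi_3 = 0.092183
  R3 <- R3 - (0.487483/4.696774) R2 = R3 - (0.103791) R2:  4.019129 phi_3 = 0.277349
Back-substitution:
  phi_hat_3 = 0.277349 / 4.019129 = 0.069007
  phi_hat_2 = (-1.784026 - (0.487483)(0.069007)) / 4.696774 = -0.387003
  phi_hat_1 = (0.3553 - (0.3553)(-0.387003) - (-1.7573)(0.069007)) / 4.7235 = 0.130003
So phi_hat = [0.1300, -0.3870, 0.0690].
Therefore phi_hat_1 = 0.1300.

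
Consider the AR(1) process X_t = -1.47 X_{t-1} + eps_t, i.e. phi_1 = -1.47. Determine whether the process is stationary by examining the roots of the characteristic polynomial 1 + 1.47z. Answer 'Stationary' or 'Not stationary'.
\text{Not stationary}

The AR(p) characteristic polynomial is P(z) = 1 + 1.47z.
Stationarity requires all roots to lie outside the unit circle, i.e. |z| > 1 for every root.
This is linear in z: 1 + (1.47) z = 0  =>  z = -1/(1.47) = -0.680272,  |z| = 0.680272.
Moduli of all roots: 0.6803.
All moduli strictly greater than 1? No.
Verdict: Not stationary.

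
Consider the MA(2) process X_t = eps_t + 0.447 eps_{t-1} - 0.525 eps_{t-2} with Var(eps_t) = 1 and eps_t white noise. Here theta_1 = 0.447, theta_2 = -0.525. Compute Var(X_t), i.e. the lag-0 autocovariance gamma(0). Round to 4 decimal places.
\gamma(0) = 1.4754

For an MA(q) process X_t = eps_t + sum_i theta_i eps_{t-i} with
Var(eps_t) = sigma^2, the variance is
  gamma(0) = sigma^2 * (1 + sum_i theta_i^2).
  sum_i theta_i^2 = (0.447)^2 + (-0.525)^2 = 0.199809 + 0.275625 = 0.475434.
  gamma(0) = 1 * (1 + 0.475434) = 1 * 1.475434 = 1.475434, which rounds to 1.4754.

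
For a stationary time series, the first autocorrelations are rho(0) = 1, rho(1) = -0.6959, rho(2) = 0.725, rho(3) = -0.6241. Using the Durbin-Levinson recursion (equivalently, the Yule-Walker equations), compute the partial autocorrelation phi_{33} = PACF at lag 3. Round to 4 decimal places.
\phi_{33} = -0.0750

The PACF at lag k is phi_{kk}, the last component of the solution
to the Yule-Walker system G_k phi = r_k where
  (G_k)_{ij} = rho(|i - j|), (r_k)_i = rho(i), i,j = 1..k.
Equivalently, Durbin-Levinson gives phi_{kk} iteratively:
  phi_{11} = rho(1)
  phi_{kk} = [rho(k) - sum_{j=1..k-1} phi_{k-1,j} rho(k-j)]
            / [1 - sum_{j=1..k-1} phi_{k-1,j} rho(j)],
  phi_{k,j} = phi_{k-1,j} - phi_{kk} phi_{k-1,k-j},  j = 1..k-1.
Step k = 1:
  phi_11 = rho(1) = -0.6959.
Step k = 2:
  phi_22 = [rho(2) - phi_11 rho(1)] / [1 - phi_11 rho(1)] = [0.725 - (-0.6959)(-0.6959)] / [1 - (-0.6959)(-0.6959)]
         = 0.24072319 / 0.51572319 = 0.466768.
  Update: phi_21 = phi_11 - phi_22 phi_11 = -0.6959 - (0.466768)(-0.6959) = -0.371076.
Step k = 3:
  phi_33 = [rho(3) - phi_21 rho(2) - phi_22 rho(1)] / [1 - phi_21 rho(1) - phi_22 rho(2)]
    numerator   = -0.6241 - (-0.371076)(0.725) - (0.466768)(-0.6959) = -0.0302459
    denominator = 1 - (-0.371076)(-0.6959) - (0.466768)(0.725) = 0.40336126
  phi_33 = -0.0302459 / 0.40336126 = -0.075.
Therefore phi_{33} = -0.0750.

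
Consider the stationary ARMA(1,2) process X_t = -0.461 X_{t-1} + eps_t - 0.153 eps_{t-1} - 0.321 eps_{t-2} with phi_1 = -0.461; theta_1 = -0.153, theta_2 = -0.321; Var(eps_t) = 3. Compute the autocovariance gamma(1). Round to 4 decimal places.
\gamma(1) = -1.7746

Multiply the model equation by X_{t-k} and take expectations. With theta_0 = psi_0 = 1 and psi_j the MA(infinity) weights, this gives
  gamma(k) - sum_i phi_i gamma(k-i) = c_k,
  c_k = sigma^2 * sum_{j=k..q} theta_j psi_{j-k}   (c_k = 0 for k > q),
using gamma(-m) = gamma(m).
psi-weights needed (psi_j = theta_j + sum_i phi_i psi_{j-i}):
  psi_1 = theta_1 + phi_1 = -0.153 + (-0.461) = -0.614
  psi_2 = theta_2 + phi_1 psi_1 = -0.321 + (-0.461)(-0.614) = -0.037946
Right-hand sides:
  c_0 = sigma^2 (1 + theta_1 psi_1 + theta_2 psi_2) = 3 * (1 + (-0.153)(-0.614) + (-0.321)(-0.037946)) = 3 * 1.106123 = 3.318368
  c_1 = sigma^2 (theta_1 + theta_2 psi_1) = 3 * (-0.153 + (-0.321)(-0.614)) = 0.132282
  c_2 = sigma^2 theta_2 = 3 * (-0.321) = -0.963
Equations for k = 0 and k = 1 (AR order 1):
  gamma(0) = phi_1 gamma(1) + c_0
  gamma(1) = phi_1 gamma(0) + c_1
Substituting the second into the first: gamma(0) (1 - phi_1^2) = c_0 + phi_1 c_1, so
  gamma(0) = (c_0 + phi_1 c_1) / (1 - phi_1^2) = (3.318368 + (-0.461)(0.132282)) / (1 - (-0.461)^2) = 3.257386 / 0.787479 = 4.136473.
  gamma(1) = phi_1 gamma(0) + c_1 = (-0.461)(4.136473) + (0.132282) = -1.774632.
Therefore gamma(1) = -1.7746 (to 4 decimal places).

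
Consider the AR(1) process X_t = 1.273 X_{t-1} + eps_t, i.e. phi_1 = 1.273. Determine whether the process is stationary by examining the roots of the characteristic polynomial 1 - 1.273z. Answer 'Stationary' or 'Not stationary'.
\text{Not stationary}

The AR(p) characteristic polynomial is P(z) = 1 - 1.273z.
Stationarity requires all roots to lie outside the unit circle, i.e. |z| > 1 for every root.
This is linear in z: 1 + (-1.273) z = 0  =>  z = -1/(-1.273) = 0.785546,  |z| = 0.785546.
Moduli of all roots: 0.7855.
All moduli strictly greater than 1? No.
Verdict: Not stationary.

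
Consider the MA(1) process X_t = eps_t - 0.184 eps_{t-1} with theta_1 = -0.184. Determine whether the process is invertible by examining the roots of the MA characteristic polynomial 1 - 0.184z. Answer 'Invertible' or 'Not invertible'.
\text{Invertible}

The MA(q) characteristic polynomial is P(z) = 1 - 0.184z.
Invertibility requires all roots to lie outside the unit circle, i.e. |z| > 1 for every root.
This is linear in z: 1 + (-0.184) z = 0  =>  z = -1/(-0.184) = 5.434783,  |z| = 5.434783.
Moduli of all roots: 5.4348.
All moduli strictly greater than 1? Yes.
Verdict: Invertible.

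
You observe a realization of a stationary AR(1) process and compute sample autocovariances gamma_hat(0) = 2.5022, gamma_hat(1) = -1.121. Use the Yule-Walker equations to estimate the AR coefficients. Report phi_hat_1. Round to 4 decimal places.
\hat\phi_{1} = -0.4480

The Yule-Walker equations for an AR(p) process read, in matrix form,
  Gamma_p phi = r_p,   with   (Gamma_p)_{ij} = gamma(|i - j|),
                       (r_p)_i = gamma(i),   i,j = 1..p.
Substitute the sample gammas (Toeplitz matrix and right-hand side of size 1):
  Gamma_p = [[2.5022]]
  r_p     = [-1.121]
With p = 1 this is the single equation gamma(0) phi_1 = gamma(1):
  phi_hat_1 = gamma(1) / gamma(0) = -1.121 / 2.5022 = -0.4480.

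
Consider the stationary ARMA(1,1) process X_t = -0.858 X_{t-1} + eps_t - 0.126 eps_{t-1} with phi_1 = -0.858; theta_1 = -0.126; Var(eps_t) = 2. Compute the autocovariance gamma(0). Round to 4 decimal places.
\gamma(0) = 9.3398

Multiply the model equation by X_{t-k} and take expectations. With theta_0 = psi_0 = 1 and psi_j the MA(infinity) weights, this gives
  gamma(k) - sum_i phi_i gamma(k-i) = c_k,
  c_k = sigma^2 * sum_{j=k..q} theta_j psi_{j-k}   (c_k = 0 for k > q),
using gamma(-m) = gamma(m).
psi-weights needed (psi_j = theta_j + sum_i phi_i psi_{j-i}):
  psi_1 = theta_1 + phi_1 = -0.126 + (-0.858) = -0.984
Right-hand sides:
  c_0 = sigma^2 (1 + theta_1 psi_1) = 2 * (1 + (-0.126)(-0.984)) = 2 * 1.123984 = 2.247968
  c_1 = sigma^2 theta_1 = 2 * (-0.126) = -0.252
  c_2 = 0
Equations for k = 0 and k = 1 (AR order 1):
  gamma(0) = phi_1 gamma(1) + c_0
  gamma(1) = phi_1 gamma(0) + c_1
Substituting the second into the first: gamma(0) (1 - phi_1^2) = c_0 + phi_1 c_1, so
  gamma(0) = (c_0 + phi_1 c_1) / (1 - phi_1^2) = (2.247968 + (-0.858)(-0.252)) / (1 - (-0.858)^2) = 2.464184 / 0.263836 = 9.339832.
Therefore gamma(0) = 9.3398 (to 4 decimal places).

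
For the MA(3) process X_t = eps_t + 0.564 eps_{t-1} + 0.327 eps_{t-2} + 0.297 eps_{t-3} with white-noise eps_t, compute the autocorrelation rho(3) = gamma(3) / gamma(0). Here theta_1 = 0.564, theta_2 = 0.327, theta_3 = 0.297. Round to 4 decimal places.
\rho(3) = 0.1963

For an MA(q) process with theta_0 = 1, the autocovariance is
  gamma(k) = sigma^2 * sum_{i=0..q-k} theta_i * theta_{i+k},
and rho(k) = gamma(k) / gamma(0). Sigma^2 cancels.
  numerator   = (1)*(0.297) = 0.297.
  denominator = (1)^2 + (0.564)^2 + (0.327)^2 + (0.297)^2 = 1.513234.
  rho(3) = 0.297 / 1.513234 = 0.1963.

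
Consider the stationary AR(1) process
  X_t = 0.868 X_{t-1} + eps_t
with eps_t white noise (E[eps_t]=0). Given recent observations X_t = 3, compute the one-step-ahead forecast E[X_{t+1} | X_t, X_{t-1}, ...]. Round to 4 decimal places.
E[X_{t+1} \mid \mathcal F_t] = 2.6040

For an AR(p) model X_t = c + sum_i phi_i X_{t-i} + eps_t, the
one-step-ahead conditional mean is
  E[X_{t+1} | X_t, ...] = c + sum_i phi_i X_{t+1-i}.
Substitute known values:
  E[X_{t+1} | ...] = (0.868) * (3)
                   = 2.6040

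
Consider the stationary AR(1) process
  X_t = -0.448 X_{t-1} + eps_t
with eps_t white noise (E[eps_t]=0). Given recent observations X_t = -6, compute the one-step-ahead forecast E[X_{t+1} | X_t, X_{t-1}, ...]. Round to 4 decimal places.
E[X_{t+1} \mid \mathcal F_t] = 2.6880

For an AR(p) model X_t = c + sum_i phi_i X_{t-i} + eps_t, the
one-step-ahead conditional mean is
  E[X_{t+1} | X_t, ...] = c + sum_i phi_i X_{t+1-i}.
Substitute known values:
  E[X_{t+1} | ...] = (-0.448) * (-6)
                   = 2.6880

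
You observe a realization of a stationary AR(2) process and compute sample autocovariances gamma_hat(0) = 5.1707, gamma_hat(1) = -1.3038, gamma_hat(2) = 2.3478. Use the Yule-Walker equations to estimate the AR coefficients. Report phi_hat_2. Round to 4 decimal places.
\hat\phi_{2} = 0.4170

The Yule-Walker equations for an AR(p) process read, in matrix form,
  Gamma_p phi = r_p,   with   (Gamma_p)_{ij} = gamma(|i - j|),
                       (r_p)_i = gamma(i),   i,j = 1..p.
Substitute the sample gammas (Toeplitz matrix and right-hand side of size 2):
  Gamma_p = [[5.1707, -1.3038], [-1.3038, 5.1707]]
  r_p     = [-1.3038, 2.3478]
Written out:
  5.1707 phi_1 - 1.3038 phi_2 = -1.3038
  -1.3038 phi_1 + 5.1707 phi_2 = 2.3478
Solve by Cramer's rule:
  det = gamma(0)^2 - gamma(1)^2 = (5.1707)^2 - (-1.3038)^2 = 26.73613849 - 1.69989444 = 25.03624405
  phi_hat_1 = [gamma(1) gamma(0) - gamma(1) gamma(2)] / det = [(-1.3038)(5.1707) - (-1.3038)(2.3478)] / 25.03624405 = -3.68049702 / 25.03624405 = -0.147
  phi_hat_2 = [gamma(0) gamma(2) - gamma(1)^2] / det = [(5.1707)(2.3478) - (-1.3038)^2] / 25.03624405 = 10.43987502 / 25.03624405 = 0.417
So phi_hat = [-0.1470, 0.4170].
Therefore phi_hat_2 = 0.4170.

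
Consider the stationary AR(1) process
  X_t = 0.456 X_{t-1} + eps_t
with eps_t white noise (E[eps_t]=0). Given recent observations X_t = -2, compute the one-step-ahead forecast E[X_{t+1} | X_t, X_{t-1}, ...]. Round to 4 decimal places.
E[X_{t+1} \mid \mathcal F_t] = -0.9120

For an AR(p) model X_t = c + sum_i phi_i X_{t-i} + eps_t, the
one-step-ahead conditional mean is
  E[X_{t+1} | X_t, ...] = c + sum_i phi_i X_{t+1-i}.
Substitute known values:
  E[X_{t+1} | ...] = (0.456) * (-2)
                   = -0.9120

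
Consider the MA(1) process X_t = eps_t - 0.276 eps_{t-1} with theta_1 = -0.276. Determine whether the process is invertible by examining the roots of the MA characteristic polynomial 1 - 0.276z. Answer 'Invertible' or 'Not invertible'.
\text{Invertible}

The MA(q) characteristic polynomial is P(z) = 1 - 0.276z.
Invertibility requires all roots to lie outside the unit circle, i.e. |z| > 1 for every root.
This is linear in z: 1 + (-0.276) z = 0  =>  z = -1/(-0.276) = 3.623188,  |z| = 3.623188.
Moduli of all roots: 3.6232.
All moduli strictly greater than 1? Yes.
Verdict: Invertible.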